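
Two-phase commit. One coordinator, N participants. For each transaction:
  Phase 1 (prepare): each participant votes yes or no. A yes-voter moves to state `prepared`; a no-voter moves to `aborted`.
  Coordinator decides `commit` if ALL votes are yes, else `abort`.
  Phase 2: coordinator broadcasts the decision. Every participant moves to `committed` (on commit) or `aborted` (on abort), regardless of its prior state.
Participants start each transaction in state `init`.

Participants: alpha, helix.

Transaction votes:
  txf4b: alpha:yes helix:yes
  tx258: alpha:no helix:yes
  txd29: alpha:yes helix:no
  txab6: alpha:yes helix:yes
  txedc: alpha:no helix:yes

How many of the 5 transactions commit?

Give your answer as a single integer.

txf4b: all yes -> commit (commits=1)
tx258: no from alpha -> abort (commits=1)
txd29: no from helix -> abort (commits=1)
txab6: all yes -> commit (commits=2)
txedc: no from alpha -> abort (commits=2)

Answer: 2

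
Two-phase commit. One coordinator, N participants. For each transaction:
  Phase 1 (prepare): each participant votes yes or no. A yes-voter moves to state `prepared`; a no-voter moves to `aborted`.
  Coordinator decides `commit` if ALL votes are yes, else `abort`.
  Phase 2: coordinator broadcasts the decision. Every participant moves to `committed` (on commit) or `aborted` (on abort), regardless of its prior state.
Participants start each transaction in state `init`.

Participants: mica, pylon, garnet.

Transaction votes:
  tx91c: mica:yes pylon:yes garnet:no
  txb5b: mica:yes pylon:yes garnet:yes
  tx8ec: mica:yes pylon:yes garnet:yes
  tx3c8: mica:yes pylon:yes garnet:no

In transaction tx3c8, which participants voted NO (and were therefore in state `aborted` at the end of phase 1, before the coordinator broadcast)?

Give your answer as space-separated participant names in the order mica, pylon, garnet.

Answer: garnet

Derivation:
Txn tx3c8 phase 1: mica yes -> prepared; pylon yes -> prepared; garnet no -> aborted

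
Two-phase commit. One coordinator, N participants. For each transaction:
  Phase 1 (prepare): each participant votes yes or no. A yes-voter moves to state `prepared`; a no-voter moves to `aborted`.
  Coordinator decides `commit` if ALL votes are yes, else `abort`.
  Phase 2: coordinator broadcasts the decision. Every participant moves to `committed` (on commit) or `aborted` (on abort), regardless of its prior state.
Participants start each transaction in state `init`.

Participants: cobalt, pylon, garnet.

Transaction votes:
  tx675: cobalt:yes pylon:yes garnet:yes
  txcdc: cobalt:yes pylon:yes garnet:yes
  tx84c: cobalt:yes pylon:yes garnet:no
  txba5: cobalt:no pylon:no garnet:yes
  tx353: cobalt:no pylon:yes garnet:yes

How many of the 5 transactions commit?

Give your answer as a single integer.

tx675: all yes -> commit (commits=1)
txcdc: all yes -> commit (commits=2)
tx84c: no from garnet -> abort (commits=2)
txba5: no from cobalt, pylon -> abort (commits=2)
tx353: no from cobalt -> abort (commits=2)

Answer: 2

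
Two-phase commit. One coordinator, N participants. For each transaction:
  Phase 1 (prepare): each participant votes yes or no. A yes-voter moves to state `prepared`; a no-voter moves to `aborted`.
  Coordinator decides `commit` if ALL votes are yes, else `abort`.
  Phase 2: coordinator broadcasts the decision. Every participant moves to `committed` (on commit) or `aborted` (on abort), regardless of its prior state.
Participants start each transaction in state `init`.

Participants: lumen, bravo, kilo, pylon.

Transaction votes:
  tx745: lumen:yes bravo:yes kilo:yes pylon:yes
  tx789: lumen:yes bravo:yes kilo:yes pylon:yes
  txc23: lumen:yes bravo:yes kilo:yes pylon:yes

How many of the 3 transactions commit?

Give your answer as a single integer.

Answer: 3

Derivation:
tx745: all yes -> commit (commits=1)
tx789: all yes -> commit (commits=2)
txc23: all yes -> commit (commits=3)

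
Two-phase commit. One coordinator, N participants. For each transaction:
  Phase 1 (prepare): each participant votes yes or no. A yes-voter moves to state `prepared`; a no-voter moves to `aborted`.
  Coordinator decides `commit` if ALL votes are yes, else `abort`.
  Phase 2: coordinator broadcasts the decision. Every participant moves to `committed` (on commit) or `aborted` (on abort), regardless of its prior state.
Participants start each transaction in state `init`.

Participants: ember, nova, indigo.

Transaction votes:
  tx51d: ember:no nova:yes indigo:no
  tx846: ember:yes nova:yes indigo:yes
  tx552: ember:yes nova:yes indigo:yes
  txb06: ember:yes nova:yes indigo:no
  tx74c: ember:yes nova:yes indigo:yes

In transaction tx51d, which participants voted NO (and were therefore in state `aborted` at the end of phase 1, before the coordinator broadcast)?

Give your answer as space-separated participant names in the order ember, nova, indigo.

Answer: ember indigo

Derivation:
Txn tx51d phase 1: ember no -> aborted; nova yes -> prepared; indigo no -> aborted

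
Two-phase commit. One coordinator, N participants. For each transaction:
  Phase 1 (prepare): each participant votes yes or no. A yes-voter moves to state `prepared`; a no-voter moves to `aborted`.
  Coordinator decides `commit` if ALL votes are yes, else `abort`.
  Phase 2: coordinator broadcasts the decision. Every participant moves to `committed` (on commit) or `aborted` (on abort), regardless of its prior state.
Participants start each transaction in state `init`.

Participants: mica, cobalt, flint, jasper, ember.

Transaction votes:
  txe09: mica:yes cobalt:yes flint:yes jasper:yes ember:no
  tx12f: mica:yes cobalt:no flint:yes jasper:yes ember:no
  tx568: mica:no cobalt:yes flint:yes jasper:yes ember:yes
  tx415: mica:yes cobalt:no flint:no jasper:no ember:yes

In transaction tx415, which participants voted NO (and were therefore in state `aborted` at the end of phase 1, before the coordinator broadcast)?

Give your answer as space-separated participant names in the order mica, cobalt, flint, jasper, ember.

Txn tx415 phase 1: mica yes -> prepared; cobalt no -> aborted; flint no -> aborted; jasper no -> aborted; ember yes -> prepared

Answer: cobalt flint jasper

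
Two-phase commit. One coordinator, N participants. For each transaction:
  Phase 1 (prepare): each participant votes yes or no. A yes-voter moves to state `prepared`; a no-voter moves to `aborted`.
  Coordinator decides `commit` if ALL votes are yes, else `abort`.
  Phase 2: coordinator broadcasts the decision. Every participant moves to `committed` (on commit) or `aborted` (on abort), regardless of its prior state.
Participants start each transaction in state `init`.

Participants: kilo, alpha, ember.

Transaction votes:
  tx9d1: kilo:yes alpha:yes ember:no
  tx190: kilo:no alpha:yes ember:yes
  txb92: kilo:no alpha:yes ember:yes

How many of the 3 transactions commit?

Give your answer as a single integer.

Answer: 0

Derivation:
tx9d1: no from ember -> abort (commits=0)
tx190: no from kilo -> abort (commits=0)
txb92: no from kilo -> abort (commits=0)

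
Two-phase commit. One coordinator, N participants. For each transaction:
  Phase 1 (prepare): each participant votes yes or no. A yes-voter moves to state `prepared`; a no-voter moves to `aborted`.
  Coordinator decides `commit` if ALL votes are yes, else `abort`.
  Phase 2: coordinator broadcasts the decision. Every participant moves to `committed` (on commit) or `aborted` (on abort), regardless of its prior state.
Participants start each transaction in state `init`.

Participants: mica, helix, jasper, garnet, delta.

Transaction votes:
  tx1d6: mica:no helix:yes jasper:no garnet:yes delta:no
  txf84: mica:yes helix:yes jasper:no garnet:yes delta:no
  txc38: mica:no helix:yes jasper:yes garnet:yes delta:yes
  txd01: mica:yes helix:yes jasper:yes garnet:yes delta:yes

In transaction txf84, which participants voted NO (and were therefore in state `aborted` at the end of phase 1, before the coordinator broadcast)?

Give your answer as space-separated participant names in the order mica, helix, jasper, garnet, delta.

Txn txf84 phase 1: mica yes -> prepared; helix yes -> prepared; jasper no -> aborted; garnet yes -> prepared; delta no -> aborted

Answer: jasper delta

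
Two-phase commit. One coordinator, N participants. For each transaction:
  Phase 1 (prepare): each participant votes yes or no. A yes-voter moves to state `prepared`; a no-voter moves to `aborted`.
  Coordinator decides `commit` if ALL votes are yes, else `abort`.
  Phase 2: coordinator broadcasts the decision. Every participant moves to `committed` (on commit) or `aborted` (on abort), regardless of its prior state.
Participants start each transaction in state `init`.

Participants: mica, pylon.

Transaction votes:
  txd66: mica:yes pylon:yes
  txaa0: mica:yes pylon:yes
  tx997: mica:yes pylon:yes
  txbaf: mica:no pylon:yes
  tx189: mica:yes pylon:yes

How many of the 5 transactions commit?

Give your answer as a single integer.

txd66: all yes -> commit (commits=1)
txaa0: all yes -> commit (commits=2)
tx997: all yes -> commit (commits=3)
txbaf: no from mica -> abort (commits=3)
tx189: all yes -> commit (commits=4)

Answer: 4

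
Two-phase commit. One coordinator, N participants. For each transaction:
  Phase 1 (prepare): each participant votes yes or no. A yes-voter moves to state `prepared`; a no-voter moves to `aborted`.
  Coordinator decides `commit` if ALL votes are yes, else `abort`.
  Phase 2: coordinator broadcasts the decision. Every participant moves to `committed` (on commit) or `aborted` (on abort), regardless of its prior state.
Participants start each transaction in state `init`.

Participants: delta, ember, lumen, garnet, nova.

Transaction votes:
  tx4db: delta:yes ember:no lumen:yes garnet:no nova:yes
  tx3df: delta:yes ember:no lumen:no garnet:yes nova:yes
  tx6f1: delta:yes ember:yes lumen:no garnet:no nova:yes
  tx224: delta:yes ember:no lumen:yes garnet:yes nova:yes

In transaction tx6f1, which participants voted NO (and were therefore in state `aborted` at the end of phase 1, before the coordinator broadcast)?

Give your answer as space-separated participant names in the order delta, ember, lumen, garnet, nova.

Txn tx6f1 phase 1: delta yes -> prepared; ember yes -> prepared; lumen no -> aborted; garnet no -> aborted; nova yes -> prepared

Answer: lumen garnet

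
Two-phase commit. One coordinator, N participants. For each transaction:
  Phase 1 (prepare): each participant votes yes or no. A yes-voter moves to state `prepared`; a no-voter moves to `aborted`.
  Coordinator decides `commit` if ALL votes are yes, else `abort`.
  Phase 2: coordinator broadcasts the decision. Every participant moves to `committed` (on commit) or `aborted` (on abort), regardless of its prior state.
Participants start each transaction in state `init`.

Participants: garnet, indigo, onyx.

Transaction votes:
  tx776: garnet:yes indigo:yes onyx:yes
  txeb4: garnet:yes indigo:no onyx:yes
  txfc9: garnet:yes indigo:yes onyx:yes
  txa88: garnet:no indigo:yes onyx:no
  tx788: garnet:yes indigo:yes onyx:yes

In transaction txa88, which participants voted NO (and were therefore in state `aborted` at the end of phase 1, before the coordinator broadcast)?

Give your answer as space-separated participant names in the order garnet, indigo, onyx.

Txn txa88 phase 1: garnet no -> aborted; indigo yes -> prepared; onyx no -> aborted

Answer: garnet onyx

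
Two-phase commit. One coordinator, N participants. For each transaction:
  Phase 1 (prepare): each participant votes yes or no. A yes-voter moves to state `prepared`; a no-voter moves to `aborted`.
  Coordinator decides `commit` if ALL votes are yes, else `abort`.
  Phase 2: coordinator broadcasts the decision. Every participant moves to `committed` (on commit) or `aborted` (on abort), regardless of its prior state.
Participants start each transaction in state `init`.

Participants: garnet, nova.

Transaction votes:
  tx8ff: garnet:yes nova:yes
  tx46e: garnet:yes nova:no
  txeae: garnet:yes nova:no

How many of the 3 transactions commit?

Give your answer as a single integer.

Answer: 1

Derivation:
tx8ff: all yes -> commit (commits=1)
tx46e: no from nova -> abort (commits=1)
txeae: no from nova -> abort (commits=1)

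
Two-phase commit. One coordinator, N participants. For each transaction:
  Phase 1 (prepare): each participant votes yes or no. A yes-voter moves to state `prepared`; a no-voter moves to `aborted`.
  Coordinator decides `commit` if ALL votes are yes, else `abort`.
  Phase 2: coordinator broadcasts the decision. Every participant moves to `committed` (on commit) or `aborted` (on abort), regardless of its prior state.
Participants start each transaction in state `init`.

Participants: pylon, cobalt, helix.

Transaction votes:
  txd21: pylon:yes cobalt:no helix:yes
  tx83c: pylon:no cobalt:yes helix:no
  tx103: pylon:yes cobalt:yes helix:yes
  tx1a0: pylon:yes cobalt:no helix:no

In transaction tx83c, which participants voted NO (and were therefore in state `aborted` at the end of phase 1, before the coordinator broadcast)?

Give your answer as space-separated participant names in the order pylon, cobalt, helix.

Txn tx83c phase 1: pylon no -> aborted; cobalt yes -> prepared; helix no -> aborted

Answer: pylon helix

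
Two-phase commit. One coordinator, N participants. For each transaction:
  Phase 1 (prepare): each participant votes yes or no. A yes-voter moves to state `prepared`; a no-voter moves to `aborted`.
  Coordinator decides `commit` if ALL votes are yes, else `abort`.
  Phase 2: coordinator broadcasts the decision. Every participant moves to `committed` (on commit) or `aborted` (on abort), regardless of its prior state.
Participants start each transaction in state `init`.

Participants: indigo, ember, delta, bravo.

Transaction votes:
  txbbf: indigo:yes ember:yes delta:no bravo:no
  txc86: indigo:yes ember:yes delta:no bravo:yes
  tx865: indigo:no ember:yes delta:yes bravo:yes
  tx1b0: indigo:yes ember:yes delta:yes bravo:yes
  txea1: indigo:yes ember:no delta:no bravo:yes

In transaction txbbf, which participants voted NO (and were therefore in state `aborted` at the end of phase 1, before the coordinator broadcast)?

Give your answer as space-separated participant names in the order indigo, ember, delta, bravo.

Answer: delta bravo

Derivation:
Txn txbbf phase 1: indigo yes -> prepared; ember yes -> prepared; delta no -> aborted; bravo no -> aborted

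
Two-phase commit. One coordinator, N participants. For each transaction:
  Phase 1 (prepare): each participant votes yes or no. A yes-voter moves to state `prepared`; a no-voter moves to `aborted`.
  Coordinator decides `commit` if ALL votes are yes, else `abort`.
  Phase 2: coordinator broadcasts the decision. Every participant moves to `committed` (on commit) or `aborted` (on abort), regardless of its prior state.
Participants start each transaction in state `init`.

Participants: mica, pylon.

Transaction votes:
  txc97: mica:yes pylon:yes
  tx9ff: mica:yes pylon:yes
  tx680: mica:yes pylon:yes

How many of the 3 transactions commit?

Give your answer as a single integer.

txc97: all yes -> commit (commits=1)
tx9ff: all yes -> commit (commits=2)
tx680: all yes -> commit (commits=3)

Answer: 3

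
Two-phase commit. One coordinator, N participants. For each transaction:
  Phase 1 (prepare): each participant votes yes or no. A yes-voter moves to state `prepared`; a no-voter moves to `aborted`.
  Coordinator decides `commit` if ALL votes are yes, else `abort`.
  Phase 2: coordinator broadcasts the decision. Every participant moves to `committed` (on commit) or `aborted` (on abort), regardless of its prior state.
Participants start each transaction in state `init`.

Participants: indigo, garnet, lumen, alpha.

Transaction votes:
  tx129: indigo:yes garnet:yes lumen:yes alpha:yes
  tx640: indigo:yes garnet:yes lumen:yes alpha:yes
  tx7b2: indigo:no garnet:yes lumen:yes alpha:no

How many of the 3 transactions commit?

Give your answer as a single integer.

tx129: all yes -> commit (commits=1)
tx640: all yes -> commit (commits=2)
tx7b2: no from indigo, alpha -> abort (commits=2)

Answer: 2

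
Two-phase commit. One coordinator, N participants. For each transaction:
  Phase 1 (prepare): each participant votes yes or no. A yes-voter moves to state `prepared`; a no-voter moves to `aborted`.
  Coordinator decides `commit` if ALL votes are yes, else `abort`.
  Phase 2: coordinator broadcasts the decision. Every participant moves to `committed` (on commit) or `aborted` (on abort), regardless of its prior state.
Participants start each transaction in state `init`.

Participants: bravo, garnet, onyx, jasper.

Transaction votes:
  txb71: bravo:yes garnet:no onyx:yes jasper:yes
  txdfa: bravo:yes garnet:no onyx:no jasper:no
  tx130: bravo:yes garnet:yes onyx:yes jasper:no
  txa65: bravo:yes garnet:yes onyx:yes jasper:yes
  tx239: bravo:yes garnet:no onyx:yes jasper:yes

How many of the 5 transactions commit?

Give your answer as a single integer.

txb71: no from garnet -> abort (commits=0)
txdfa: no from garnet, onyx, jasper -> abort (commits=0)
tx130: no from jasper -> abort (commits=0)
txa65: all yes -> commit (commits=1)
tx239: no from garnet -> abort (commits=1)

Answer: 1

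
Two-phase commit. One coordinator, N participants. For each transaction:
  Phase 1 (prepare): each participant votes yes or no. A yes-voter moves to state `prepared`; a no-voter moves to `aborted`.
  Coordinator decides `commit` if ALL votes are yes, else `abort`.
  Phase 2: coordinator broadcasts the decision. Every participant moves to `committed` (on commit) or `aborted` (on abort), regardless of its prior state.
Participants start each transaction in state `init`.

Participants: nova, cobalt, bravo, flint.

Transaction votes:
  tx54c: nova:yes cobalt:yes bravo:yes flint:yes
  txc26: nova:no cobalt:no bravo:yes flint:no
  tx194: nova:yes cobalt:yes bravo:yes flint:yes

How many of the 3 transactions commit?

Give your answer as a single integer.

tx54c: all yes -> commit (commits=1)
txc26: no from nova, cobalt, flint -> abort (commits=1)
tx194: all yes -> commit (commits=2)

Answer: 2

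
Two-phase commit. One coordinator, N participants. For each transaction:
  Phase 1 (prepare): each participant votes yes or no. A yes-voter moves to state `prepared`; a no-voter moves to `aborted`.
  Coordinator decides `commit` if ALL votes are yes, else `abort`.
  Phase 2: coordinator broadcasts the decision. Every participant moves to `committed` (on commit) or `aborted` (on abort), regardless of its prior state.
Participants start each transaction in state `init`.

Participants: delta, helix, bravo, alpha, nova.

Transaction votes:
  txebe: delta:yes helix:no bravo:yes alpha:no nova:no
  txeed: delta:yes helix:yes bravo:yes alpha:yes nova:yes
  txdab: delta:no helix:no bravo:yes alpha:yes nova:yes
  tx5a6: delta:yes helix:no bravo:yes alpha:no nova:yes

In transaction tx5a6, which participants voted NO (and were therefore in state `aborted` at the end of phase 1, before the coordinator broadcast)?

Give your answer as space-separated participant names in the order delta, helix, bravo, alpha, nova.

Answer: helix alpha

Derivation:
Txn tx5a6 phase 1: delta yes -> prepared; helix no -> aborted; bravo yes -> prepared; alpha no -> aborted; nova yes -> prepared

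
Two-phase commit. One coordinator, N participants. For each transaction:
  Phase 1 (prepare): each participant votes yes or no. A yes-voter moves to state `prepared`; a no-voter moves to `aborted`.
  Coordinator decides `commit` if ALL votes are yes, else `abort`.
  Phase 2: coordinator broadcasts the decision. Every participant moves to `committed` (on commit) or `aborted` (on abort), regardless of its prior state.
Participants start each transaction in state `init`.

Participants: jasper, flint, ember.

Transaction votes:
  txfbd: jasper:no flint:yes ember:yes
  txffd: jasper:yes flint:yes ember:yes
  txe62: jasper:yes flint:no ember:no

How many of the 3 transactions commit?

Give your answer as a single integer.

Answer: 1

Derivation:
txfbd: no from jasper -> abort (commits=0)
txffd: all yes -> commit (commits=1)
txe62: no from flint, ember -> abort (commits=1)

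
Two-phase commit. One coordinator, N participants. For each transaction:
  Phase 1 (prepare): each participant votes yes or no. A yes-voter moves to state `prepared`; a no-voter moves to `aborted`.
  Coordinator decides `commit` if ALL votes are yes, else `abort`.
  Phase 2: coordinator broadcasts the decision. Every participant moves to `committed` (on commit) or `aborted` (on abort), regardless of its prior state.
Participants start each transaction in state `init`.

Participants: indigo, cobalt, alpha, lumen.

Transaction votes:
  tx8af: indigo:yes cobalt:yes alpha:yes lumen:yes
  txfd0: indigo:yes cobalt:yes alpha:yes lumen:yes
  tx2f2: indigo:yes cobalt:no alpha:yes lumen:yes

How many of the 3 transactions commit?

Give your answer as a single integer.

Answer: 2

Derivation:
tx8af: all yes -> commit (commits=1)
txfd0: all yes -> commit (commits=2)
tx2f2: no from cobalt -> abort (commits=2)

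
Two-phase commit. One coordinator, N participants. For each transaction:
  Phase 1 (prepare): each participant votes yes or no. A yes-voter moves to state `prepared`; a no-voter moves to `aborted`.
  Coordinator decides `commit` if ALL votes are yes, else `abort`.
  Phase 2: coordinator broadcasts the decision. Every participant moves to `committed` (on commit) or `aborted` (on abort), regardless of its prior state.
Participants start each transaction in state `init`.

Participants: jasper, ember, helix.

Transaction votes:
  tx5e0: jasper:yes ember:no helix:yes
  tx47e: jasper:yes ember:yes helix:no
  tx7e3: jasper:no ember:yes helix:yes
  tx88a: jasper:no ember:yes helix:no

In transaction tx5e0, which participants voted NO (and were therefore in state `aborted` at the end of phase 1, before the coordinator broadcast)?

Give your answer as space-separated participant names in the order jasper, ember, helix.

Txn tx5e0 phase 1: jasper yes -> prepared; ember no -> aborted; helix yes -> prepared

Answer: ember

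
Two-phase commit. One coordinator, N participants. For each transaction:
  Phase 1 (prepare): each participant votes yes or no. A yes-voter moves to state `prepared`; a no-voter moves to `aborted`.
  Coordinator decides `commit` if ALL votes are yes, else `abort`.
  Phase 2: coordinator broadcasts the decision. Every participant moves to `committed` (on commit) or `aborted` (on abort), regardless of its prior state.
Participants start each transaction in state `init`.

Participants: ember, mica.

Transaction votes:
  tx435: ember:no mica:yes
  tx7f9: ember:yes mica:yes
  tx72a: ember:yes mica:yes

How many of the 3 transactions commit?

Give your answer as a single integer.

Answer: 2

Derivation:
tx435: no from ember -> abort (commits=0)
tx7f9: all yes -> commit (commits=1)
tx72a: all yes -> commit (commits=2)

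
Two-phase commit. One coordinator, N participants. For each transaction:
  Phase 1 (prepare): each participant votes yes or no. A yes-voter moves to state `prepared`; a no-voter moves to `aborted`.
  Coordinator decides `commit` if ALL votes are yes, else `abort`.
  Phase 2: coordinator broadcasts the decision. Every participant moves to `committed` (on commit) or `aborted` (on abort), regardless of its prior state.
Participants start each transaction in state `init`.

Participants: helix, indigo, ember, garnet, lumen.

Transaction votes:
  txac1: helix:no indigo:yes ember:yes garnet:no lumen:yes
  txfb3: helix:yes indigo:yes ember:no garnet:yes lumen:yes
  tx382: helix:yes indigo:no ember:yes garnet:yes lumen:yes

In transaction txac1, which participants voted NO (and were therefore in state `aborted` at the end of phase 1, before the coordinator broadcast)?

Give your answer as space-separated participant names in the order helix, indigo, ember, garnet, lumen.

Txn txac1 phase 1: helix no -> aborted; indigo yes -> prepared; ember yes -> prepared; garnet no -> aborted; lumen yes -> prepared

Answer: helix garnet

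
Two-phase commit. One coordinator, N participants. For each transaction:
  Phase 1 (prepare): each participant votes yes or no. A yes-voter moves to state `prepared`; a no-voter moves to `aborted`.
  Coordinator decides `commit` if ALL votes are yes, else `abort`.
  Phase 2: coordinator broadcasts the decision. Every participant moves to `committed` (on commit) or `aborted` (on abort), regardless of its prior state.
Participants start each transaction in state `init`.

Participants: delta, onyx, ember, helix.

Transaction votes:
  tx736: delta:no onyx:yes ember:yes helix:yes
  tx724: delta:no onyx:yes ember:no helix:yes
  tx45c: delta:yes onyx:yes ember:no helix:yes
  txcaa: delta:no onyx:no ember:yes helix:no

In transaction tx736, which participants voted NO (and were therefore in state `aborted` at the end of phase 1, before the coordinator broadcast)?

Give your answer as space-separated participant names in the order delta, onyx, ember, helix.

Txn tx736 phase 1: delta no -> aborted; onyx yes -> prepared; ember yes -> prepared; helix yes -> prepared

Answer: delta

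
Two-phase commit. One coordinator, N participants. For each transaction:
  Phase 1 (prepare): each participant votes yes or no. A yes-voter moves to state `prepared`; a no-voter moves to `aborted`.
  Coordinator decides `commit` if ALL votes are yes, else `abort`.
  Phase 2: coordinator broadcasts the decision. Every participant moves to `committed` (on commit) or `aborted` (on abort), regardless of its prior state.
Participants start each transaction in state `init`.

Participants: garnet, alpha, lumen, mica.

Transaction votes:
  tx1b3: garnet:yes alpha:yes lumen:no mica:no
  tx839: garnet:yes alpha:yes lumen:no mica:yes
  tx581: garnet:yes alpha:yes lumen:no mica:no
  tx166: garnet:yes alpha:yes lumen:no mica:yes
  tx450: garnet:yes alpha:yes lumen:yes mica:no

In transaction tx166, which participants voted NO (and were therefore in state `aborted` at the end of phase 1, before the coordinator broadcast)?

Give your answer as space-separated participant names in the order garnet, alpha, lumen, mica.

Answer: lumen

Derivation:
Txn tx166 phase 1: garnet yes -> prepared; alpha yes -> prepared; lumen no -> aborted; mica yes -> prepared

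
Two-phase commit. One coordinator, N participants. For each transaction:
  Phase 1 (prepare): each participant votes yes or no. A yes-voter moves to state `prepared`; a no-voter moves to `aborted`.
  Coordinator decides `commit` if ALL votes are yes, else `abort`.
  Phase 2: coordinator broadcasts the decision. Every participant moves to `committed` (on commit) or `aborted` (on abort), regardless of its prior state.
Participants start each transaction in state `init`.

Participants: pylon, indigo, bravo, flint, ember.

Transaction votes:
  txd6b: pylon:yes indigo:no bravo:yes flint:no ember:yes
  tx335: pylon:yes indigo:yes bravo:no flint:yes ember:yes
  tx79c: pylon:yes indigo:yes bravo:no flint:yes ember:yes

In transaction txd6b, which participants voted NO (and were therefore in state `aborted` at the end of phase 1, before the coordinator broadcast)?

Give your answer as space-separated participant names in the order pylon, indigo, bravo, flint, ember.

Txn txd6b phase 1: pylon yes -> prepared; indigo no -> aborted; bravo yes -> prepared; flint no -> aborted; ember yes -> prepared

Answer: indigo flint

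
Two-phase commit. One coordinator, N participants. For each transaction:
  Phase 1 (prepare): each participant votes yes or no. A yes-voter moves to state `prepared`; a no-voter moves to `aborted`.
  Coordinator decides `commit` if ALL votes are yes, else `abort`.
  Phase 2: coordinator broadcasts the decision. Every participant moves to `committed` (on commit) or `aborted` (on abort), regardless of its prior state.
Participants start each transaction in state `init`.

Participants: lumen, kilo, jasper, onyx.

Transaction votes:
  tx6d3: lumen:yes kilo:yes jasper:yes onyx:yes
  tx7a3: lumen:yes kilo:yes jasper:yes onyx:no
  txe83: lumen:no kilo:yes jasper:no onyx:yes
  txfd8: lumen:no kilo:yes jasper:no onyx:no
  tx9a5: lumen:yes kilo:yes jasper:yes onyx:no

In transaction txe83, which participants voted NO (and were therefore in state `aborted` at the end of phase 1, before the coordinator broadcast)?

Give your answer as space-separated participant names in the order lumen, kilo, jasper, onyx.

Txn txe83 phase 1: lumen no -> aborted; kilo yes -> prepared; jasper no -> aborted; onyx yes -> prepared

Answer: lumen jasper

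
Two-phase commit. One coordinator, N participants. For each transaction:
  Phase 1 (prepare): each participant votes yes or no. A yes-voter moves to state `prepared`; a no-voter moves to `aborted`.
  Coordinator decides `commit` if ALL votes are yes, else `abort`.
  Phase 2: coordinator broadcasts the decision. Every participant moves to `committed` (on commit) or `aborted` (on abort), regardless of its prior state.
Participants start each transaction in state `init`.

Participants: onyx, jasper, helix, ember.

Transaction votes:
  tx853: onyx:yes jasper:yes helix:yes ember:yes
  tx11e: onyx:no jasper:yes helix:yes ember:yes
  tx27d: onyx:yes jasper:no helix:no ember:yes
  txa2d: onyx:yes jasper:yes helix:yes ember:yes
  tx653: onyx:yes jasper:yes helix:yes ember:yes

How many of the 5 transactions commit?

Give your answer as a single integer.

tx853: all yes -> commit (commits=1)
tx11e: no from onyx -> abort (commits=1)
tx27d: no from jasper, helix -> abort (commits=1)
txa2d: all yes -> commit (commits=2)
tx653: all yes -> commit (commits=3)

Answer: 3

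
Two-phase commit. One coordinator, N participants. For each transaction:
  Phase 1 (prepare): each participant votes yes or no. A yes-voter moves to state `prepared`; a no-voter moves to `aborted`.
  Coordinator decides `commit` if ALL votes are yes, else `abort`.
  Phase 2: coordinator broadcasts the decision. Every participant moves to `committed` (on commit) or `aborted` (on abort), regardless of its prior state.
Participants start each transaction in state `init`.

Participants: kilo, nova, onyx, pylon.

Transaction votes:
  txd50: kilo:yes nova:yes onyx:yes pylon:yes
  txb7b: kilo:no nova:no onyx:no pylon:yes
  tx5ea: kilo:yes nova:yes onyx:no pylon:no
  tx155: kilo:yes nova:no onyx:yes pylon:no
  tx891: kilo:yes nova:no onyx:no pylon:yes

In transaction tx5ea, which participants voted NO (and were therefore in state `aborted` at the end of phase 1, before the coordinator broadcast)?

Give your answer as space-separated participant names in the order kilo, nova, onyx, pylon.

Txn tx5ea phase 1: kilo yes -> prepared; nova yes -> prepared; onyx no -> aborted; pylon no -> aborted

Answer: onyx pylon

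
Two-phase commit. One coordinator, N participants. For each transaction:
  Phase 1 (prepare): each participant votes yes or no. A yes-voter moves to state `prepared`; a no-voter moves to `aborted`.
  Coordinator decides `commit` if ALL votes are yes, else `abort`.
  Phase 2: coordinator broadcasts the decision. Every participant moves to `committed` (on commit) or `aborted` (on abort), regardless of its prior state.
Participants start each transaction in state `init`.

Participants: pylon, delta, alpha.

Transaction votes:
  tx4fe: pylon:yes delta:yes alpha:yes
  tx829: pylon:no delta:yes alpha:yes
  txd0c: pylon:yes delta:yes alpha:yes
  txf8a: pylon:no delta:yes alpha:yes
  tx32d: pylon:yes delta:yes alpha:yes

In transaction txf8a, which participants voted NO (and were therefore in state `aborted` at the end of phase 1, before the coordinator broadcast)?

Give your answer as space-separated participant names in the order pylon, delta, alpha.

Txn txf8a phase 1: pylon no -> aborted; delta yes -> prepared; alpha yes -> prepared

Answer: pylon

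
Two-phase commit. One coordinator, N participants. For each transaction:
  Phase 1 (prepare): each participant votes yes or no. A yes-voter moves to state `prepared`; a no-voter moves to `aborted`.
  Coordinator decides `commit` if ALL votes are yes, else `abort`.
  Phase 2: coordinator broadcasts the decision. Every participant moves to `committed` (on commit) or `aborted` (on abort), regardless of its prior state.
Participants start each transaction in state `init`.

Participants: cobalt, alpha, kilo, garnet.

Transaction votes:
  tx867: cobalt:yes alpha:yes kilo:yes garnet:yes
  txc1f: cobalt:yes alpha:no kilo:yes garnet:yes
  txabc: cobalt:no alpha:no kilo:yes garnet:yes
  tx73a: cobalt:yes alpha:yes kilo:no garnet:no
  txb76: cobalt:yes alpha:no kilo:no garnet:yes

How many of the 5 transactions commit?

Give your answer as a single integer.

tx867: all yes -> commit (commits=1)
txc1f: no from alpha -> abort (commits=1)
txabc: no from cobalt, alpha -> abort (commits=1)
tx73a: no from kilo, garnet -> abort (commits=1)
txb76: no from alpha, kilo -> abort (commits=1)

Answer: 1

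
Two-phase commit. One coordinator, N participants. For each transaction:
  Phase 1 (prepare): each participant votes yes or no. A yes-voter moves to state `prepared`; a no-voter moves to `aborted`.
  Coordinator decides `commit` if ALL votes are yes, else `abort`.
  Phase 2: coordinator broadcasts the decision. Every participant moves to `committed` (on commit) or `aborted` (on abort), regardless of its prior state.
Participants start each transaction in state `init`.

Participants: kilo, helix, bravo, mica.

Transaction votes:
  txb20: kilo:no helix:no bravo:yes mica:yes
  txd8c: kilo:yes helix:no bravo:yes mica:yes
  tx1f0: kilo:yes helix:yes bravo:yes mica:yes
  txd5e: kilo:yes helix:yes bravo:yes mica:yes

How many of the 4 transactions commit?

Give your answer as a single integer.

txb20: no from kilo, helix -> abort (commits=0)
txd8c: no from helix -> abort (commits=0)
tx1f0: all yes -> commit (commits=1)
txd5e: all yes -> commit (commits=2)

Answer: 2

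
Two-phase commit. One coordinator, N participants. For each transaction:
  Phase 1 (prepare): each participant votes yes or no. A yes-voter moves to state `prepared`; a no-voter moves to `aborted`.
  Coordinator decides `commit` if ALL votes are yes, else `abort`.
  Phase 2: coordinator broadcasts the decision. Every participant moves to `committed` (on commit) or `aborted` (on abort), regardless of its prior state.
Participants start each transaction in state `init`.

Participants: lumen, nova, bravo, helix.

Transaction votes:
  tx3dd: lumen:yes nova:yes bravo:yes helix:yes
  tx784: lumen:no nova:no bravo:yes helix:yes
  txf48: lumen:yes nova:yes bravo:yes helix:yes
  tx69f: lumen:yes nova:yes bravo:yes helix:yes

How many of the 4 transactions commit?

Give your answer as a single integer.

Answer: 3

Derivation:
tx3dd: all yes -> commit (commits=1)
tx784: no from lumen, nova -> abort (commits=1)
txf48: all yes -> commit (commits=2)
tx69f: all yes -> commit (commits=3)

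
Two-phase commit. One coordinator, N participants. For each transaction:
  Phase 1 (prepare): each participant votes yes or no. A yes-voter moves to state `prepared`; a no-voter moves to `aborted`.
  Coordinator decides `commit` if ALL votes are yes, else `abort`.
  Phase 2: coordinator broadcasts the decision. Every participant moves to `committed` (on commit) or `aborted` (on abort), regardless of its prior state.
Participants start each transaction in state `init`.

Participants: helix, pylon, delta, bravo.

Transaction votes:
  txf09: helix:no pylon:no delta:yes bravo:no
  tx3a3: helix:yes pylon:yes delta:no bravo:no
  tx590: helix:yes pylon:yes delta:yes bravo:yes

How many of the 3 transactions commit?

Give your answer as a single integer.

txf09: no from helix, pylon, bravo -> abort (commits=0)
tx3a3: no from delta, bravo -> abort (commits=0)
tx590: all yes -> commit (commits=1)

Answer: 1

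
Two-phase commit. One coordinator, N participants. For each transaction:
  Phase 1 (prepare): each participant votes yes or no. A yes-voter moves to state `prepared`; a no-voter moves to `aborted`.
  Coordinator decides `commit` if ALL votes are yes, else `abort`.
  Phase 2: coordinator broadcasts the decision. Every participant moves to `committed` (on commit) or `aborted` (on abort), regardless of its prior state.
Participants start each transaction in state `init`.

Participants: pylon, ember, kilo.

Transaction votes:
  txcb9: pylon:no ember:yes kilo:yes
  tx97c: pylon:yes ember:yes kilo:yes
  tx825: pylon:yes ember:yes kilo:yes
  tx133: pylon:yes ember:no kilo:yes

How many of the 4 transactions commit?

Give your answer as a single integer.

Answer: 2

Derivation:
txcb9: no from pylon -> abort (commits=0)
tx97c: all yes -> commit (commits=1)
tx825: all yes -> commit (commits=2)
tx133: no from ember -> abort (commits=2)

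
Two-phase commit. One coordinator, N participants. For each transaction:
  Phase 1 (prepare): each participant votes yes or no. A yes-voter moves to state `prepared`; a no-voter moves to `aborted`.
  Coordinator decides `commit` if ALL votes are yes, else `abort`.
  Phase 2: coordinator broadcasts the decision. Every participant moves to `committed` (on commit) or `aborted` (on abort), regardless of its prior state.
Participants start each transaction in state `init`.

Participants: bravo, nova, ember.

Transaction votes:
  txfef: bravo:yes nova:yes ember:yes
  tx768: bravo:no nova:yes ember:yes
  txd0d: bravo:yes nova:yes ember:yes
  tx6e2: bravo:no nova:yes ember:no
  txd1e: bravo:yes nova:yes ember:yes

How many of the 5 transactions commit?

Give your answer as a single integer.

Answer: 3

Derivation:
txfef: all yes -> commit (commits=1)
tx768: no from bravo -> abort (commits=1)
txd0d: all yes -> commit (commits=2)
tx6e2: no from bravo, ember -> abort (commits=2)
txd1e: all yes -> commit (commits=3)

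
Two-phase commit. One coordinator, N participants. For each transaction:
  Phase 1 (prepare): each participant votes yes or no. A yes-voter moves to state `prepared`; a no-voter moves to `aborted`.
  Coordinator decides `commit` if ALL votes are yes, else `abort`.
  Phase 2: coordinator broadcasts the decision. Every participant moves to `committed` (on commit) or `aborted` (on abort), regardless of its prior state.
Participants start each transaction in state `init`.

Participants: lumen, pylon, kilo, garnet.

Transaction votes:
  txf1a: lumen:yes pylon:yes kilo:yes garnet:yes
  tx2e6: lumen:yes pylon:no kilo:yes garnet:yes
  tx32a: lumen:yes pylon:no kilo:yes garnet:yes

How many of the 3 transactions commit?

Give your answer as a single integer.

txf1a: all yes -> commit (commits=1)
tx2e6: no from pylon -> abort (commits=1)
tx32a: no from pylon -> abort (commits=1)

Answer: 1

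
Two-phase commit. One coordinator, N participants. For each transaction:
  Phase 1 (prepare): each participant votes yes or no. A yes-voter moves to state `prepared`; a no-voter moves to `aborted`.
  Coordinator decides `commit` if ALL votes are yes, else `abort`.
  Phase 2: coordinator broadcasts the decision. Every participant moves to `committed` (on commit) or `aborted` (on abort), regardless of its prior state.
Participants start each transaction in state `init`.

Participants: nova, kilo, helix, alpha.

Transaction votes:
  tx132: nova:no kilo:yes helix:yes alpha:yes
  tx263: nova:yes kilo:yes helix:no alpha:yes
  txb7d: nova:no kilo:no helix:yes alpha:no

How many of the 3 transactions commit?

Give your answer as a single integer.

Answer: 0

Derivation:
tx132: no from nova -> abort (commits=0)
tx263: no from helix -> abort (commits=0)
txb7d: no from nova, kilo, alpha -> abort (commits=0)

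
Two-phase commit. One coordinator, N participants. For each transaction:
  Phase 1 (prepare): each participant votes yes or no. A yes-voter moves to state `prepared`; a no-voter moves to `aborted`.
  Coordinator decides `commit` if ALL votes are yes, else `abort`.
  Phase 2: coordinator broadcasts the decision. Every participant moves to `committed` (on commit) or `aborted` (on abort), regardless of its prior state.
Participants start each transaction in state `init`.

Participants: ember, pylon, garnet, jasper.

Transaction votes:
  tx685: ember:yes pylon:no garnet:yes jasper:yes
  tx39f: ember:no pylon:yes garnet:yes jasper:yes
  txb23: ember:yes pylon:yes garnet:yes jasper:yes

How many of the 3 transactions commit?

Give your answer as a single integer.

Answer: 1

Derivation:
tx685: no from pylon -> abort (commits=0)
tx39f: no from ember -> abort (commits=0)
txb23: all yes -> commit (commits=1)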